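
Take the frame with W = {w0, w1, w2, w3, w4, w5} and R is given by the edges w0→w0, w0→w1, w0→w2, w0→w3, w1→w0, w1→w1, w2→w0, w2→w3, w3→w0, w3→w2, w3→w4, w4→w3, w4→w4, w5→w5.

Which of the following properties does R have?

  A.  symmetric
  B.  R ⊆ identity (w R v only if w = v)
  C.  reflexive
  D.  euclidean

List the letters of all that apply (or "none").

A

(A) symmetric: every R-edge is matched by its reverse.
(B) not ⊆ identity: w0 R w1 with w0 ≠ w1.
(C) not reflexive: not w2 R w2.
(D) not euclidean: w0 R w1 and w0 R w2 but not w1 R w2.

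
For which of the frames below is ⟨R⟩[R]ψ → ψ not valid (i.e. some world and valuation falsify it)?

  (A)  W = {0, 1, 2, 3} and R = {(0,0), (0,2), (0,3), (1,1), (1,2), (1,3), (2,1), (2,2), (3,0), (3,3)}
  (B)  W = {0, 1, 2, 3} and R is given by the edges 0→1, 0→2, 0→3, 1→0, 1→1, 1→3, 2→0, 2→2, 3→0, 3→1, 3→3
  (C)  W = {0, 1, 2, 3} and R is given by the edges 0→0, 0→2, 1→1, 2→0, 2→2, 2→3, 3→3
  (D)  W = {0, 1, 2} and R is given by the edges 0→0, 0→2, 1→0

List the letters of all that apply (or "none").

A, C, D

The schema ⟨R⟩[R]ψ → ψ is the dual of axiom B; it is valid on a frame iff R is symmetric.
(A) R is not symmetric (0 R 2 but not 2 R 0), so the schema fails here.
(B) R is symmetric (every R-edge is matched by its reverse), so the schema is valid here.
(C) R is not symmetric (2 R 3 but not 3 R 2), so the schema fails here.
(D) R is not symmetric (0 R 2 but not 2 R 0), so the schema fails here.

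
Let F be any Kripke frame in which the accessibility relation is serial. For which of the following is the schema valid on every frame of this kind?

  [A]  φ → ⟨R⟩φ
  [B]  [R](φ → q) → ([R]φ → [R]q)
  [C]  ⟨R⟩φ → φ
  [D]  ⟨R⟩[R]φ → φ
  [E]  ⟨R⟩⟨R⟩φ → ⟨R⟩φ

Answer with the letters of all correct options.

B

(A) φ → ⟨R⟩φ (the dual of axiom T) characterises the reflexive frames. Such an R need not be reflexive — not valid.
(B) [R](φ → q) → ([R]φ → [R]q) is the K axiom; it holds on all frames — valid.
(C) ⟨R⟩φ → φ (the converse of T) corresponds to R being a subset of the identity. Such an R need not be a subset of the identity, so not valid.
(D) ⟨R⟩[R]φ → φ is the dual of axiom B, which corresponds to symmetry. Such an R need not be symmetric — not valid.
(E) ⟨R⟩⟨R⟩φ → ⟨R⟩φ (the dual of axiom 4) characterises the transitive frames. Such an R need not be transitive — not valid.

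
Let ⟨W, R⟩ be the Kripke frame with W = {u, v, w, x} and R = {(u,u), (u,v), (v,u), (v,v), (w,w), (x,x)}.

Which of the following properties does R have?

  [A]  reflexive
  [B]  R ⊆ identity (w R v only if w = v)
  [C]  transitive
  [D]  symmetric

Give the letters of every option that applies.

A, C, D

(A) reflexive: each world relates to itself.
(B) not ⊆ identity: u R v with u ≠ v.
(C) transitive: R is closed under composition.
(D) symmetric: every R-edge is matched by its reverse.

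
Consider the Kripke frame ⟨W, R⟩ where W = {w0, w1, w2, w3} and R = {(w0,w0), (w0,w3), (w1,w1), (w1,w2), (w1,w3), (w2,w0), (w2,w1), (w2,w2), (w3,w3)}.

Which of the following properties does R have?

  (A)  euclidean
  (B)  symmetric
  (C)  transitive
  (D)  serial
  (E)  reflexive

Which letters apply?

D, E

(A) not euclidean: w0 R w3 and w0 R w0 but not w3 R w0.
(B) not symmetric: w0 R w3 but not w3 R w0.
(C) not transitive: w1 R w2 and w2 R w0 but not w1 R w0.
(D) serial: every world has an R-successor.
(E) reflexive: each world relates to itself.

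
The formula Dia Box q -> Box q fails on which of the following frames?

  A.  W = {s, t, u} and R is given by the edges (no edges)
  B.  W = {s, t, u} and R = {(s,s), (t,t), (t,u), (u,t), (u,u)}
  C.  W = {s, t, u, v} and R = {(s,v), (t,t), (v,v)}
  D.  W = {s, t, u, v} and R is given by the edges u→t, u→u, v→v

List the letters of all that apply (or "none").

The schema Dia Box q -> Box q is the dual of axiom 5; it is valid on a frame iff R is euclidean.
(A) R is euclidean (any two R-successors of the same world are R-related), so the schema is valid here.
(B) R is euclidean (any two R-successors of the same world are R-related), so the schema is valid here.
(C) R is euclidean (any two R-successors of the same world are R-related), so the schema is valid here.
(D) R is not euclidean (u R t and u R u but not t R u), so the schema fails here.

D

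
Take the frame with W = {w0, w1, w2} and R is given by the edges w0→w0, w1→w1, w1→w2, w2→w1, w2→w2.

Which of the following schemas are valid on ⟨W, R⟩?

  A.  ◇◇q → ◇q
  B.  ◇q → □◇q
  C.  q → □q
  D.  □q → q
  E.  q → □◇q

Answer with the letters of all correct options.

A, B, D, E

R is reflexive: each world relates to itself.
R is symmetric: every R-edge is matched by its reverse.
R is transitive: R is closed under composition.
R is euclidean: any two R-successors of the same world are R-related.
R is not a subset of the identity: w1 R w2 with w1 ≠ w2.
(A) ◇◇q → ◇q (the dual of axiom 4) characterises the transitive frames. R is transitive — valid.
(B) axiom 5: valid iff R is euclidean. R is euclidean — valid.
(C) q → □q is valid only on frames where every R-edge is a self-loop. Here R ⊄ identity — not valid.
(D) □q → q (axiom T) characterises the reflexive frames. R is reflexive — valid.
(E) q → □◇q is axiom B; it is valid on a frame exactly when R is symmetric. R is symmetric, so valid.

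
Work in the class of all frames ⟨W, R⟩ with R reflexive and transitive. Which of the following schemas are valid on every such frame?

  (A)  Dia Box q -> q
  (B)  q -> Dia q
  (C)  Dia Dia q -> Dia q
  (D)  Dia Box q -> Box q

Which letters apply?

B, C

Reflexive relations are serial.
(A) Dia Box q -> q is the dual of axiom B; it is valid on a frame exactly when R is symmetric. Such an R need not be symmetric, so not valid.
(B) q -> Dia q is the dual of axiom T; it is valid on a frame exactly when R is reflexive. Every such R is reflexive, so valid.
(C) the dual of axiom 4: valid iff R is transitive. Every such R is transitive — valid.
(D) the dual of axiom 5: valid iff R is euclidean. Such an R need not be euclidean — not valid.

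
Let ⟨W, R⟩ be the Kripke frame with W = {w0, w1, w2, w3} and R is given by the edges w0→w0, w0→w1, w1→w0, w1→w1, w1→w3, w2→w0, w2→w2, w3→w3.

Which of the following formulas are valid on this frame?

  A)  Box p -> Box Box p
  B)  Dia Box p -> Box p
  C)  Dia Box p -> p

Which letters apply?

R is not symmetric: w1 R w3 but not w3 R w1.
R is not transitive: w0 R w1 and w1 R w3 but not w0 R w3.
R is not euclidean: w1 R w0 and w1 R w3 but not w0 R w3.
(A) Box p -> Box Box p is axiom 4; it is valid on a frame exactly when R is transitive. R is not transitive, so not valid.
(B) Dia Box p -> Box p is the dual of axiom 5; it is valid on a frame exactly when R is euclidean. R is not euclidean, so not valid.
(C) Dia Box p -> p is the dual of axiom B, which corresponds to symmetry. R is not symmetric — not valid.

none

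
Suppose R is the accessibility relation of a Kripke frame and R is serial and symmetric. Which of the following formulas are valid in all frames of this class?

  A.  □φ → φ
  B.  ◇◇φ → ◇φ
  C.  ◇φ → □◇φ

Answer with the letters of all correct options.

(A) □φ → φ is axiom T; it is valid on a frame exactly when R is reflexive. Such an R need not be reflexive, so not valid.
(B) ◇◇φ → ◇φ (the dual of axiom 4) characterises the transitive frames. Such an R need not be transitive — not valid.
(C) ◇φ → □◇φ is axiom 5; it is valid on a frame exactly when R is euclidean. Such an R need not be euclidean, so not valid.

none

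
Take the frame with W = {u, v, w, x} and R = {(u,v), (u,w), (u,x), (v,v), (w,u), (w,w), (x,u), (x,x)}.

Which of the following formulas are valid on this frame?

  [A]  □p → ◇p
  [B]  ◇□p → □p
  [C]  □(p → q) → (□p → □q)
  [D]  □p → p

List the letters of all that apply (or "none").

R is not reflexive: not u R u.
R is not euclidean: u R v and u R w but not v R w.
R is serial: every world has an R-successor.
(A) □p → ◇p is axiom D, which corresponds to seriality. R is serial — valid.
(B) ◇□p → □p is the dual of axiom 5; it is valid on a frame exactly when R is euclidean. R is not euclidean, so not valid.
(C) □(p → q) → (□p → □q) is the K axiom; it holds on all frames — valid.
(D) axiom T: valid iff R is reflexive. R is not reflexive — not valid.

A, C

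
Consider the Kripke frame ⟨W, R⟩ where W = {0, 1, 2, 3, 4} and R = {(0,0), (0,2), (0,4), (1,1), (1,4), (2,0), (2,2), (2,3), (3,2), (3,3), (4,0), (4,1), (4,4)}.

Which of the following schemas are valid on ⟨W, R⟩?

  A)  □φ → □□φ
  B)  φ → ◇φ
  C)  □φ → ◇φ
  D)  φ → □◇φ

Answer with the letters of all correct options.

B, C, D

R is reflexive: each world relates to itself.
R is symmetric: every R-edge is matched by its reverse.
R is not transitive: 0 R 2 and 2 R 3 but not 0 R 3.
R is serial: every world has an R-successor.
(A) □φ → □□φ (axiom 4) characterises the transitive frames. R is not transitive — not valid.
(B) φ → ◇φ (the dual of axiom T) characterises the reflexive frames. R is reflexive — valid.
(C) □φ → ◇φ is axiom D, which corresponds to seriality. R is serial — valid.
(D) φ → □◇φ is axiom B; it is valid on a frame exactly when R is symmetric. R is symmetric, so valid.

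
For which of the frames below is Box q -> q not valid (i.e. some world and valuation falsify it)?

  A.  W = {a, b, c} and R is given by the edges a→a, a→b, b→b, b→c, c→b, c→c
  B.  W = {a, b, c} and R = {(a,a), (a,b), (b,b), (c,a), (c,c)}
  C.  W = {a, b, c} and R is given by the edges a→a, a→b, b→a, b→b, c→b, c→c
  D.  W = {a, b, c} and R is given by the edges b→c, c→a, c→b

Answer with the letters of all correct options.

D

The schema Box q -> q is axiom T; it is valid on a frame iff R is reflexive.
(A) R is reflexive (each world relates to itself), so the schema is valid here.
(B) R is reflexive (each world relates to itself), so the schema is valid here.
(C) R is reflexive (each world relates to itself), so the schema is valid here.
(D) R is not reflexive (not a R a), so the schema fails here.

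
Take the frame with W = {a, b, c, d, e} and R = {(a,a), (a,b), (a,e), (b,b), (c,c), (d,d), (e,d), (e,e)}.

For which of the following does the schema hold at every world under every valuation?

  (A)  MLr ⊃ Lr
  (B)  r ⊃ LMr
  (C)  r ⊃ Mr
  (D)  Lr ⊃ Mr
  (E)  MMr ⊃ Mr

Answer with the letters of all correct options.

C, D

R is reflexive: each world relates to itself.
R is not symmetric: a R b but not b R a.
R is not transitive: a R e and e R d but not a R d.
R is not euclidean: a R b and a R a but not b R a.
R is serial: every world has an R-successor.
(A) MLr ⊃ Lr is the dual of axiom 5; it is valid on a frame exactly when R is euclidean. R is not euclidean, so not valid.
(B) axiom B: valid iff R is symmetric. R is not symmetric — not valid.
(C) r ⊃ Mr is the dual of axiom T, which corresponds to reflexivity. R is reflexive — valid.
(D) Lr ⊃ Mr is axiom D; it is valid on a frame exactly when R is serial. R is serial, so valid.
(E) MMr ⊃ Mr (the dual of axiom 4) characterises the transitive frames. R is not transitive — not valid.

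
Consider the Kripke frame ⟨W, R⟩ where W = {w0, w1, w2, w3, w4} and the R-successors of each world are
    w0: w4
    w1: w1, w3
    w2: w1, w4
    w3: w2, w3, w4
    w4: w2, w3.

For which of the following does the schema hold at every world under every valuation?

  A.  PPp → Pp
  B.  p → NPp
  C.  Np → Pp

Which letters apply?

R is not symmetric: w0 R w4 but not w4 R w0.
R is not transitive: w0 R w4 and w4 R w2 but not w0 R w2.
R is serial: every world has an R-successor.
(A) the dual of axiom 4: valid iff R is transitive. R is not transitive — not valid.
(B) p → NPp (axiom B) characterises the symmetric frames. R is not symmetric — not valid.
(C) Np → Pp is axiom D; it is valid on a frame exactly when R is serial. R is serial, so valid.

C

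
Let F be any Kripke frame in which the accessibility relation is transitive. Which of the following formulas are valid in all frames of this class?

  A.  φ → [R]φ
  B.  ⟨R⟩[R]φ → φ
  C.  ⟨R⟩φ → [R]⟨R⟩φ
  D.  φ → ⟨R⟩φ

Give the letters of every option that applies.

none

(A) φ → [R]φ (equivalent to ◇p→p) corresponds to R being a subset of the identity. Such an R need not be a subset of the identity, so not valid.
(B) ⟨R⟩[R]φ → φ is the dual of axiom B; it is valid on a frame exactly when R is symmetric. Such an R need not be symmetric, so not valid.
(C) ⟨R⟩φ → [R]⟨R⟩φ is axiom 5; it is valid on a frame exactly when R is euclidean. Such an R need not be euclidean, so not valid.
(D) φ → ⟨R⟩φ is the dual of axiom T; it is valid on a frame exactly when R is reflexive. Such an R need not be reflexive, so not valid.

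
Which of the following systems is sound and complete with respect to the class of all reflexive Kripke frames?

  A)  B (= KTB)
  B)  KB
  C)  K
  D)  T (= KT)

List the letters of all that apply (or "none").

(A) B (= KTB) is determined by the class of reflexive and symmetric frames.
(B) KB is determined by the class of symmetric frames.
(C) K is determined by the class of arbitrary frames.
(D) T (= KT) is determined by exactly this class.

D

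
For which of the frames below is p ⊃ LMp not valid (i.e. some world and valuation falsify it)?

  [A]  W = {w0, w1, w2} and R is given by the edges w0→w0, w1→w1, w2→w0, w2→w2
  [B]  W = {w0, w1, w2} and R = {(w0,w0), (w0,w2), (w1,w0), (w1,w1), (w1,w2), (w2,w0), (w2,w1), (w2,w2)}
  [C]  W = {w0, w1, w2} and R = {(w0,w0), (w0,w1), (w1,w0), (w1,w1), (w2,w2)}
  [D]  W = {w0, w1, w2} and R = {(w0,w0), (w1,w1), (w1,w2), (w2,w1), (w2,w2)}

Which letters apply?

The schema p ⊃ LMp is axiom B; it is valid on a frame iff R is symmetric.
(A) R is not symmetric (w2 R w0 but not w0 R w2), so the schema fails here.
(B) R is not symmetric (w1 R w0 but not w0 R w1), so the schema fails here.
(C) R is symmetric (every R-edge is matched by its reverse), so the schema is valid here.
(D) R is symmetric (every R-edge is matched by its reverse), so the schema is valid here.

A, B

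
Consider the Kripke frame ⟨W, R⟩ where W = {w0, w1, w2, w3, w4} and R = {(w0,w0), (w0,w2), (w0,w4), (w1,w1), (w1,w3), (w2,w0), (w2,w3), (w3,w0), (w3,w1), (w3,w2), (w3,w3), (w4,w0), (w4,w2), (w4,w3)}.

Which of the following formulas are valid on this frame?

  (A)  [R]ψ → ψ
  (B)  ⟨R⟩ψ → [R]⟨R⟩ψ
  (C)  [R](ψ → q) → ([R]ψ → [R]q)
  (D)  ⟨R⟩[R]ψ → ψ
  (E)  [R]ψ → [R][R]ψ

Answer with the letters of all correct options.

R is not reflexive: not w2 R w2.
R is not symmetric: w3 R w0 but not w0 R w3.
R is not transitive: w0 R w2 and w2 R w3 but not w0 R w3.
R is not euclidean: w0 R w2 and w0 R w4 but not w2 R w4.
(A) [R]ψ → ψ is axiom T, which corresponds to reflexivity. R is not reflexive — not valid.
(B) axiom 5: valid iff R is euclidean. R is not euclidean — not valid.
(C) [R](ψ → q) → ([R]ψ → [R]q) is axiom K, valid on every Kripke frame — valid.
(D) the dual of axiom B: valid iff R is symmetric. R is not symmetric — not valid.
(E) [R]ψ → [R][R]ψ is axiom 4, which corresponds to transitivity. R is not transitive — not valid.

C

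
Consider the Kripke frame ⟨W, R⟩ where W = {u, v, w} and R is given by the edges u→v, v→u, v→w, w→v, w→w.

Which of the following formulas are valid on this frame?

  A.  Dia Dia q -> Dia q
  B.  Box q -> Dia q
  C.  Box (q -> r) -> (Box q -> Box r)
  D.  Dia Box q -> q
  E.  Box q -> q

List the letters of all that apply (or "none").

B, C, D

R is not reflexive: not u R u.
R is symmetric: every R-edge is matched by its reverse.
R is not transitive: u R v and v R u but not u R u.
R is serial: every world has an R-successor.
(A) Dia Dia q -> Dia q (the dual of axiom 4) characterises the transitive frames. R is not transitive — not valid.
(B) Box q -> Dia q (axiom D) characterises the serial frames. R is serial — valid.
(C) Box (q -> r) -> (Box q -> Box r) is the K axiom; it holds on all frames — valid.
(D) Dia Box q -> q is the dual of axiom B; it is valid on a frame exactly when R is symmetric. R is symmetric, so valid.
(E) Box q -> q is axiom T; it is valid on a frame exactly when R is reflexive. R is not reflexive, so not valid.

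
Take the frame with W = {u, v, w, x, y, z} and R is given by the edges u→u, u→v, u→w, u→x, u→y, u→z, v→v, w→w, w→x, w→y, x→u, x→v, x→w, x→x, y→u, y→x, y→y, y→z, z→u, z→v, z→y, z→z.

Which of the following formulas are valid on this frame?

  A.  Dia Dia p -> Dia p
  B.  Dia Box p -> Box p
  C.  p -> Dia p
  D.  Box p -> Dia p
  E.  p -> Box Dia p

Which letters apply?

R is reflexive: each world relates to itself.
R is not symmetric: u R v but not v R u.
R is not transitive: w R x and x R u but not w R u.
R is not euclidean: u R v and u R u but not v R u.
R is serial: every world has an R-successor.
(A) Dia Dia p -> Dia p is the dual of axiom 4; it is valid on a frame exactly when R is transitive. R is not transitive, so not valid.
(B) the dual of axiom 5: valid iff R is euclidean. R is not euclidean — not valid.
(C) p -> Dia p (the dual of axiom T) characterises the reflexive frames. R is reflexive — valid.
(D) Box p -> Dia p (axiom D) characterises the serial frames. R is serial — valid.
(E) p -> Box Dia p (axiom B) characterises the symmetric frames. R is not symmetric — not valid.

C, D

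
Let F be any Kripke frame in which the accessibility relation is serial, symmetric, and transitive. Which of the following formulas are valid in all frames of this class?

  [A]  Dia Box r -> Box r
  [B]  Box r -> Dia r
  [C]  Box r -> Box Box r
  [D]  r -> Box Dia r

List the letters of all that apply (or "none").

A serial symmetric transitive relation is reflexive (take any v with uRv; symmetry gives vRu and transitivity gives uRu), hence an equivalence relation.
(A) Dia Box r -> Box r (the dual of axiom 5) characterises the euclidean frames. Every such R is euclidean — valid.
(B) Box r -> Dia r (axiom D) characterises the serial frames. Every such R is serial — valid.
(C) axiom 4: valid iff R is transitive. Every such R is transitive — valid.
(D) r -> Box Dia r is axiom B; it is valid on a frame exactly when R is symmetric. Every such R is symmetric, so valid.

A, B, C, D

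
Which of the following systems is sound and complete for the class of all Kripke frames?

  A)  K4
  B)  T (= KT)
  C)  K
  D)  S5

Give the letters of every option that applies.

(A) K4 is determined by the class of transitive frames.
(B) T (= KT) is determined by the class of reflexive frames.
(C) K is determined by exactly this class.
(D) S5 is determined by the class of reflexive, symmetric, and transitive frames.

C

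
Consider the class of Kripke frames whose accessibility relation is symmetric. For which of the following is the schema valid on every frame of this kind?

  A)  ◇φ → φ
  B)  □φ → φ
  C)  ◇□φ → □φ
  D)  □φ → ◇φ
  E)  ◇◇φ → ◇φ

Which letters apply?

none

(A) ◇φ → φ is the converse of T; it holds exactly when R ⊆ identity. Such an R need not be a subset of the identity — not valid.
(B) □φ → φ is axiom T, which corresponds to reflexivity. Such an R need not be reflexive — not valid.
(C) ◇□φ → □φ (the dual of axiom 5) characterises the euclidean frames. Such an R need not be euclidean — not valid.
(D) □φ → ◇φ is axiom D, which corresponds to seriality. Such an R need not be serial — not valid.
(E) ◇◇φ → ◇φ is the dual of axiom 4; it is valid on a frame exactly when R is transitive. Such an R need not be transitive, so not valid.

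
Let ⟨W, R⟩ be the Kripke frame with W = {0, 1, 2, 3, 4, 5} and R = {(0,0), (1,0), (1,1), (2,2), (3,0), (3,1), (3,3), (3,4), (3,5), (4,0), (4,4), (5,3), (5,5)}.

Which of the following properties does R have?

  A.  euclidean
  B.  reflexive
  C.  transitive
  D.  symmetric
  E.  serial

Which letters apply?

B, E

(A) not euclidean: 1 R 0 and 1 R 1 but not 0 R 1.
(B) reflexive: each world relates to itself.
(C) not transitive: 5 R 3 and 3 R 0 but not 5 R 0.
(D) not symmetric: 1 R 0 but not 0 R 1.
(E) serial: every world has an R-successor.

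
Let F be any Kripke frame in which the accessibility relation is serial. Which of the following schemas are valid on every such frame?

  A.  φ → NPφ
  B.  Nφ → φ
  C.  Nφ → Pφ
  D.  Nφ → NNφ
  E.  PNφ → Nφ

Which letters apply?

(A) axiom B: valid iff R is symmetric. Such an R need not be symmetric — not valid.
(B) Nφ → φ is axiom T, which corresponds to reflexivity. Such an R need not be reflexive — not valid.
(C) Nφ → Pφ is axiom D, which corresponds to seriality. Every such R is serial — valid.
(D) axiom 4: valid iff R is transitive. Such an R need not be transitive — not valid.
(E) PNφ → Nφ (the dual of axiom 5) characterises the euclidean frames. Such an R need not be euclidean — not valid.

C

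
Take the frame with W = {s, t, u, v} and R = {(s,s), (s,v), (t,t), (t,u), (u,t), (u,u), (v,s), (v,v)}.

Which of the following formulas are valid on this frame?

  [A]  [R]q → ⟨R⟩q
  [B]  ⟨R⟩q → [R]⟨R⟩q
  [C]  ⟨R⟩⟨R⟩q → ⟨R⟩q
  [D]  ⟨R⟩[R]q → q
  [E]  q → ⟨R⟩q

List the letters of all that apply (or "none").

R is reflexive: each world relates to itself.
R is symmetric: every R-edge is matched by its reverse.
R is transitive: R is closed under composition.
R is euclidean: any two R-successors of the same world are R-related.
R is serial: every world has an R-successor.
(A) [R]q → ⟨R⟩q (axiom D) characterises the serial frames. R is serial — valid.
(B) ⟨R⟩q → [R]⟨R⟩q is axiom 5, which corresponds to the euclidean property. R is euclidean — valid.
(C) ⟨R⟩⟨R⟩q → ⟨R⟩q is the dual of axiom 4, which corresponds to transitivity. R is transitive — valid.
(D) the dual of axiom B: valid iff R is symmetric. R is symmetric — valid.
(E) q → ⟨R⟩q (the dual of axiom T) characterises the reflexive frames. R is reflexive — valid.

A, B, C, D, E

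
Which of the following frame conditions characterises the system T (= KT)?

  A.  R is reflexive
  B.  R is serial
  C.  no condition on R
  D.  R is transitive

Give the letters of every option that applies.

(A) T (= KT) is sound and complete for exactly this class.
(B) this class determines D, not T (= KT).
(C) this class determines K, not T (= KT).
(D) this class determines K4, not T (= KT).

A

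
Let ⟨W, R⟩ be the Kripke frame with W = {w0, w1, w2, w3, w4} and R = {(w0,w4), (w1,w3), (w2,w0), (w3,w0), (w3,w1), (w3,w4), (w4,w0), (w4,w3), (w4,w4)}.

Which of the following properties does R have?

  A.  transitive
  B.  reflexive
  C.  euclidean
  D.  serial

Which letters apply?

(A) not transitive: w0 R w4 and w4 R w0 but not w0 R w0.
(B) not reflexive: not w0 R w0.
(C) not euclidean: w3 R w0 and w3 R w1 but not w0 R w1.
(D) serial: every world has an R-successor.

D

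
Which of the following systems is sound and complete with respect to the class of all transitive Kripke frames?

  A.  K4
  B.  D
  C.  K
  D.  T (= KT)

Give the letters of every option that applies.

(A) K4 is determined by exactly this class.
(B) D is determined by the class of serial frames.
(C) K is determined by the class of arbitrary frames.
(D) T (= KT) is determined by the class of reflexive frames.

A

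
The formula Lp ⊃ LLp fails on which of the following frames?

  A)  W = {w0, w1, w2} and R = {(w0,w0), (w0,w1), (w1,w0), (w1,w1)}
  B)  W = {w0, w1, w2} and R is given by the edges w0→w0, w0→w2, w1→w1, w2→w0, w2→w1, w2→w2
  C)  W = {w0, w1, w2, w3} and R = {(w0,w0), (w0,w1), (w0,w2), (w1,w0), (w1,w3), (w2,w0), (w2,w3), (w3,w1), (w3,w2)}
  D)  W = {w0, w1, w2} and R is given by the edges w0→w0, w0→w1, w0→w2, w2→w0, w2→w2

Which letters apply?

B, C, D

The schema Lp ⊃ LLp is axiom 4; it is valid on a frame iff R is transitive.
(A) R is transitive (R is closed under composition), so the schema is valid here.
(B) R is not transitive (w0 R w2 and w2 R w1 but not w0 R w1), so the schema fails here.
(C) R is not transitive (w0 R w1 and w1 R w3 but not w0 R w3), so the schema fails here.
(D) R is not transitive (w2 R w0 and w0 R w1 but not w2 R w1), so the schema fails here.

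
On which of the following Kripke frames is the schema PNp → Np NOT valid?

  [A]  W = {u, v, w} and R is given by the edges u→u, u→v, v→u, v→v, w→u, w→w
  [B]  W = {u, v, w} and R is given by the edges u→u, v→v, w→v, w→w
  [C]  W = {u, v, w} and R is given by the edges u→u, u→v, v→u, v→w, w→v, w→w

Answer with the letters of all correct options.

The schema PNp → Np is the dual of axiom 5; it is valid on a frame iff R is euclidean.
(A) R is not euclidean (w R u and w R w but not u R w), so the schema fails here.
(B) R is not euclidean (w R v and w R w but not v R w), so the schema fails here.
(C) R is not euclidean (v R u and v R w but not u R w), so the schema fails here.

A, B, C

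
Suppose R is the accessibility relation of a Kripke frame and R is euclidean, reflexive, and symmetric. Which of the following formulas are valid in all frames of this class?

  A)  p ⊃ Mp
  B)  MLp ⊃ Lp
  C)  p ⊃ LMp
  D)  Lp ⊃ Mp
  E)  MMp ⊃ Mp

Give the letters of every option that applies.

A relation that is euclidean, reflexive, and symmetric is also serial and transitive.
(A) the dual of axiom T: valid iff R is reflexive. Every such R is reflexive — valid.
(B) MLp ⊃ Lp is the dual of axiom 5; it is valid on a frame exactly when R is euclidean. Every such R is euclidean, so valid.
(C) axiom B: valid iff R is symmetric. Every such R is symmetric — valid.
(D) axiom D: valid iff R is serial. Every such R is serial — valid.
(E) MMp ⊃ Mp (the dual of axiom 4) characterises the transitive frames. Every such R is transitive — valid.

A, B, C, D, E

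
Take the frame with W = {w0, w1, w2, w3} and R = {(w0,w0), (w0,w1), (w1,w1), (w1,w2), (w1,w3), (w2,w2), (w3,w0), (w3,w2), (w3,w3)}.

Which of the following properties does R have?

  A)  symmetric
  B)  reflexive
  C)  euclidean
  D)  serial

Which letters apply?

(A) not symmetric: w0 R w1 but not w1 R w0.
(B) reflexive: each world relates to itself.
(C) not euclidean: w0 R w1 and w0 R w0 but not w1 R w0.
(D) serial: every world has an R-successor.

B, D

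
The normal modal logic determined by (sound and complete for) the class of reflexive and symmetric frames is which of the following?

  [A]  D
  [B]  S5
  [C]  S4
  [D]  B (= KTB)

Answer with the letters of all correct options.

D

(A) D is determined by the class of serial frames.
(B) S5 is determined by the class of reflexive, symmetric, and transitive frames.
(C) S4 is determined by the class of reflexive and transitive frames.
(D) B (= KTB) is determined by exactly this class.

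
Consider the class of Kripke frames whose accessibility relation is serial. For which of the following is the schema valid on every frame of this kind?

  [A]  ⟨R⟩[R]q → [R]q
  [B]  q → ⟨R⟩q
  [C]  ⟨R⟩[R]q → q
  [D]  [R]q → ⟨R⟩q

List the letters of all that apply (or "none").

D

(A) ⟨R⟩[R]q → [R]q is the dual of axiom 5; it is valid on a frame exactly when R is euclidean. Such an R need not be euclidean, so not valid.
(B) q → ⟨R⟩q is the dual of axiom T; it is valid on a frame exactly when R is reflexive. Such an R need not be reflexive, so not valid.
(C) ⟨R⟩[R]q → q is the dual of axiom B, which corresponds to symmetry. Such an R need not be symmetric — not valid.
(D) axiom D: valid iff R is serial. Every such R is serial — valid.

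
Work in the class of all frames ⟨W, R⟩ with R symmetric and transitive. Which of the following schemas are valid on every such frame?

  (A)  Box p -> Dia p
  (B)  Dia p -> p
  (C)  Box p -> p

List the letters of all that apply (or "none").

none

A symmetric transitive relation is euclidean (uRv and uRw give vRu by symmetry, then vRw by transitivity).
(A) Box p -> Dia p (axiom D) characterises the serial frames. Such an R need not be serial — not valid.
(B) Dia p -> p is valid only on frames where every R-edge is a self-loop. Such an R need not be a subset of the identity — not valid.
(C) Box p -> p is axiom T, which corresponds to reflexivity. Such an R need not be reflexive — not valid.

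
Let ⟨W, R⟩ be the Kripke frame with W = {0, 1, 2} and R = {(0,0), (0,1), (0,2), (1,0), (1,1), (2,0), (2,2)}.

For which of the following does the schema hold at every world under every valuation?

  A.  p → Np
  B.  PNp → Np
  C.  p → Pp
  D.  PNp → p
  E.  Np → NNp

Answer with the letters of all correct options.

C, D

R is reflexive: each world relates to itself.
R is symmetric: every R-edge is matched by its reverse.
R is not transitive: 1 R 0 and 0 R 2 but not 1 R 2.
R is not euclidean: 0 R 1 and 0 R 2 but not 1 R 2.
R is not a subset of the identity: 0 R 1 with 0 ≠ 1.
(A) p → Np (equivalent to ◇p→p) corresponds to R being a subset of the identity. Here R ⊄ identity, so not valid.
(B) PNp → Np is the dual of axiom 5; it is valid on a frame exactly when R is euclidean. R is not euclidean, so not valid.
(C) p → Pp (the dual of axiom T) characterises the reflexive frames. R is reflexive — valid.
(D) PNp → p is the dual of axiom B, which corresponds to symmetry. R is symmetric — valid.
(E) axiom 4: valid iff R is transitive. R is not transitive — not valid.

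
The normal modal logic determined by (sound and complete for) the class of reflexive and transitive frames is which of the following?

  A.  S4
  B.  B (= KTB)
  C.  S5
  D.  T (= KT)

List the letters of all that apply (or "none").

(A) S4 is determined by exactly this class.
(B) B (= KTB) is determined by the class of reflexive and symmetric frames.
(C) S5 is determined by the class of reflexive, symmetric, and transitive frames.
(D) T (= KT) is determined by the class of reflexive frames.

A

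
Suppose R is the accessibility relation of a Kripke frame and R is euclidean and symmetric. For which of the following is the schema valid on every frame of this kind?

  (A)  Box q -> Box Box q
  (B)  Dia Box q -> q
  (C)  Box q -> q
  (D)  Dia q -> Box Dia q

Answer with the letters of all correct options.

A, B, D

A symmetric euclidean relation is transitive (uRv and vRw give vRu by symmetry, then uRw by the euclidean condition, applied at v).
(A) axiom 4: valid iff R is transitive. Every such R is transitive — valid.
(B) Dia Box q -> q is the dual of axiom B, which corresponds to symmetry. Every such R is symmetric — valid.
(C) Box q -> q is axiom T; it is valid on a frame exactly when R is reflexive. Such an R need not be reflexive, so not valid.
(D) Dia q -> Box Dia q (axiom 5) characterises the euclidean frames. Every such R is euclidean — valid.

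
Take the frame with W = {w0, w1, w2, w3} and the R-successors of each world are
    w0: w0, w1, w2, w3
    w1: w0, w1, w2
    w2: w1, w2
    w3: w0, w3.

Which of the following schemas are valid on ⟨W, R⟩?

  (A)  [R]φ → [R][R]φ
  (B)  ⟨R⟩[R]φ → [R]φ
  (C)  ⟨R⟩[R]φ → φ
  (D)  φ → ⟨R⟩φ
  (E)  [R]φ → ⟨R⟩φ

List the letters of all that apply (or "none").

D, E

R is reflexive: each world relates to itself.
R is not symmetric: w0 R w2 but not w2 R w0.
R is not transitive: w1 R w0 and w0 R w3 but not w1 R w3.
R is not euclidean: w0 R w1 and w0 R w3 but not w1 R w3.
R is serial: every world has an R-successor.
(A) [R]φ → [R][R]φ (axiom 4) characterises the transitive frames. R is not transitive — not valid.
(B) the dual of axiom 5: valid iff R is euclidean. R is not euclidean — not valid.
(C) ⟨R⟩[R]φ → φ is the dual of axiom B, which corresponds to symmetry. R is not symmetric — not valid.
(D) φ → ⟨R⟩φ (the dual of axiom T) characterises the reflexive frames. R is reflexive — valid.
(E) [R]φ → ⟨R⟩φ is axiom D, which corresponds to seriality. R is serial — valid.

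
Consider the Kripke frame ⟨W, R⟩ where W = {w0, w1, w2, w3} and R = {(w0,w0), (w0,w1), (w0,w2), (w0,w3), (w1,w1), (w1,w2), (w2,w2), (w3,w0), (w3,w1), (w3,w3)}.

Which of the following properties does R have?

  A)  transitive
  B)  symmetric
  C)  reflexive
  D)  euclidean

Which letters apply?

C

(A) not transitive: w3 R w0 and w0 R w2 but not w3 R w2.
(B) not symmetric: w0 R w1 but not w1 R w0.
(C) reflexive: each world relates to itself.
(D) not euclidean: w0 R w1 and w0 R w0 but not w1 R w0.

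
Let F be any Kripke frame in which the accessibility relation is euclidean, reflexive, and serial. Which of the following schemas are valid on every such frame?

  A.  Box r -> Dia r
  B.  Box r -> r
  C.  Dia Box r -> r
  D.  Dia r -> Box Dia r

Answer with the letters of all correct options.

A relation that is euclidean, reflexive, and serial is also symmetric and transitive.
(A) Box r -> Dia r (axiom D) characterises the serial frames. Every such R is serial — valid.
(B) Box r -> r is axiom T; it is valid on a frame exactly when R is reflexive. Every such R is reflexive, so valid.
(C) the dual of axiom B: valid iff R is symmetric. Every such R is symmetric — valid.
(D) Dia r -> Box Dia r is axiom 5; it is valid on a frame exactly when R is euclidean. Every such R is euclidean, so valid.

A, B, C, D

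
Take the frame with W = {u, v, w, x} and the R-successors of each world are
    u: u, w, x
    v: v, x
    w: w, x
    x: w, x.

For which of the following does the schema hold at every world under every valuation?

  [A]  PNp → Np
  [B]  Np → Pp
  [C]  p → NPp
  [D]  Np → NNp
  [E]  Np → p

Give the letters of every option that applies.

R is reflexive: each world relates to itself.
R is not symmetric: u R w but not w R u.
R is not transitive: v R x and x R w but not v R w.
R is not euclidean: u R w and u R u but not w R u.
R is serial: every world has an R-successor.
(A) PNp → Np is the dual of axiom 5; it is valid on a frame exactly when R is euclidean. R is not euclidean, so not valid.
(B) axiom D: valid iff R is serial. R is serial — valid.
(C) axiom B: valid iff R is symmetric. R is not symmetric — not valid.
(D) Np → NNp (axiom 4) characterises the transitive frames. R is not transitive — not valid.
(E) Np → p is axiom T, which corresponds to reflexivity. R is reflexive — valid.

B, E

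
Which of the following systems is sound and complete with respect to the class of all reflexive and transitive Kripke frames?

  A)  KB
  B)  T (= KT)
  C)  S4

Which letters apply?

C

(A) KB is determined by the class of symmetric frames.
(B) T (= KT) is determined by the class of reflexive frames.
(C) S4 is determined by exactly this class.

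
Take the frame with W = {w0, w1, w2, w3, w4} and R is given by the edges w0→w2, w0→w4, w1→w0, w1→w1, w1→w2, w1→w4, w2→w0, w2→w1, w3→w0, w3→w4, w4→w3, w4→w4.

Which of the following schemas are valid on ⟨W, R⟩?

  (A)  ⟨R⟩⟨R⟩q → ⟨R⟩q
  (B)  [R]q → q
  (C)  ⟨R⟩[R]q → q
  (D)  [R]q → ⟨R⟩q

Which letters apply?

R is not reflexive: not w0 R w0.
R is not symmetric: w0 R w4 but not w4 R w0.
R is not transitive: w0 R w2 and w2 R w0 but not w0 R w0.
R is serial: every world has an R-successor.
(A) ⟨R⟩⟨R⟩q → ⟨R⟩q is the dual of axiom 4; it is valid on a frame exactly when R is transitive. R is not transitive, so not valid.
(B) [R]q → q (axiom T) characterises the reflexive frames. R is not reflexive — not valid.
(C) ⟨R⟩[R]q → q (the dual of axiom B) characterises the symmetric frames. R is not symmetric — not valid.
(D) axiom D: valid iff R is serial. R is serial — valid.

D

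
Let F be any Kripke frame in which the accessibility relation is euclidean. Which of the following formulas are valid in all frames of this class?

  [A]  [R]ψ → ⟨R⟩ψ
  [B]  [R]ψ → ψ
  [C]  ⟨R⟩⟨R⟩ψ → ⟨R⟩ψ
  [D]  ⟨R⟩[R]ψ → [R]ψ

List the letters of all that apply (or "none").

D

(A) [R]ψ → ⟨R⟩ψ is axiom D, which corresponds to seriality. Such an R need not be serial — not valid.
(B) axiom T: valid iff R is reflexive. Such an R need not be reflexive — not valid.
(C) ⟨R⟩⟨R⟩ψ → ⟨R⟩ψ is the dual of axiom 4, which corresponds to transitivity. Such an R need not be transitive — not valid.
(D) ⟨R⟩[R]ψ → [R]ψ (the dual of axiom 5) characterises the euclidean frames. Every such R is euclidean — valid.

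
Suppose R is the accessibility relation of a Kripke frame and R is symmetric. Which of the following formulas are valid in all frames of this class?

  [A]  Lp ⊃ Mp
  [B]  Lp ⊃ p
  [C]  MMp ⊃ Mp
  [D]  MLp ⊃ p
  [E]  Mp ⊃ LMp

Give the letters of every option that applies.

D

(A) Lp ⊃ Mp is axiom D, which corresponds to seriality. Such an R need not be serial — not valid.
(B) Lp ⊃ p is axiom T; it is valid on a frame exactly when R is reflexive. Such an R need not be reflexive, so not valid.
(C) MMp ⊃ Mp is the dual of axiom 4; it is valid on a frame exactly when R is transitive. Such an R need not be transitive, so not valid.
(D) MLp ⊃ p is the dual of axiom B; it is valid on a frame exactly when R is symmetric. Every such R is symmetric, so valid.
(E) Mp ⊃ LMp is axiom 5; it is valid on a frame exactly when R is euclidean. Such an R need not be euclidean, so not valid.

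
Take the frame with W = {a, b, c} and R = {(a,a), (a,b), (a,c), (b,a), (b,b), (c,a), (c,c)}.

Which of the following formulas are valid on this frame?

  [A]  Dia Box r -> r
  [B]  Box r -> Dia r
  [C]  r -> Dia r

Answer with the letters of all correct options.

A, B, C

R is reflexive: each world relates to itself.
R is symmetric: every R-edge is matched by its reverse.
R is serial: every world has an R-successor.
(A) Dia Box r -> r is the dual of axiom B, which corresponds to symmetry. R is symmetric — valid.
(B) Box r -> Dia r is axiom D, which corresponds to seriality. R is serial — valid.
(C) r -> Dia r is the dual of axiom T; it is valid on a frame exactly when R is reflexive. R is reflexive, so valid.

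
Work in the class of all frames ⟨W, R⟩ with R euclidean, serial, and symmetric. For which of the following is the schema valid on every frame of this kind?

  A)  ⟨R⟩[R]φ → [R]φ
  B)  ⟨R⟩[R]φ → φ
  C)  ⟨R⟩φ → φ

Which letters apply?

A, B

Serial, symmetric and euclidean together give transitive (from symmetry + euclidean) and then reflexive; the relation is an equivalence.
(A) the dual of axiom 5: valid iff R is euclidean. Every such R is euclidean — valid.
(B) ⟨R⟩[R]φ → φ is the dual of axiom B; it is valid on a frame exactly when R is symmetric. Every such R is symmetric, so valid.
(C) ⟨R⟩φ → φ is valid only on frames where every R-edge is a self-loop. Such an R need not be a subset of the identity — not valid.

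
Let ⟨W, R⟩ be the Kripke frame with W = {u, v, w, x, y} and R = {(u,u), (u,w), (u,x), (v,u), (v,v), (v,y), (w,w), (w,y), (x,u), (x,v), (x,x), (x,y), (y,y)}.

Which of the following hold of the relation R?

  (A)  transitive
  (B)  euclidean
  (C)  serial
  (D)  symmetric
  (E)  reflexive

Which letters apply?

(A) not transitive: u R w and w R y but not u R y.
(B) not euclidean: u R w and u R u but not w R u.
(C) serial: every world has an R-successor.
(D) not symmetric: u R w but not w R u.
(E) reflexive: each world relates to itself.

C, E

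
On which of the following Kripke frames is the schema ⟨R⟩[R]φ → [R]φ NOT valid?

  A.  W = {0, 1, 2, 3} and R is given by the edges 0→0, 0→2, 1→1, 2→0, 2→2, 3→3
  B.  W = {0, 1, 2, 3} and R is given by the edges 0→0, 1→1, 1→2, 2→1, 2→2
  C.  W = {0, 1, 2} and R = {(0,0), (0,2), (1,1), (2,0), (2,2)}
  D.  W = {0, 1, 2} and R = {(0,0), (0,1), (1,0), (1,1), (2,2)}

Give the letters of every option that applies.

The schema ⟨R⟩[R]φ → [R]φ is the dual of axiom 5; it is valid on a frame iff R is euclidean.
(A) R is euclidean (any two R-successors of the same world are R-related), so the schema is valid here.
(B) R is euclidean (any two R-successors of the same world are R-related), so the schema is valid here.
(C) R is euclidean (any two R-successors of the same world are R-related), so the schema is valid here.
(D) R is euclidean (any two R-successors of the same world are R-related), so the schema is valid here.

none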